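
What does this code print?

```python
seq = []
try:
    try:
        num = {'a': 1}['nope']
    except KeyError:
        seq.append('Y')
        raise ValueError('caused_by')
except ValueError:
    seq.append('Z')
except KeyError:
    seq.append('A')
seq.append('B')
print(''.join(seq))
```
YZB

ValueError raised and caught, original KeyError not re-raised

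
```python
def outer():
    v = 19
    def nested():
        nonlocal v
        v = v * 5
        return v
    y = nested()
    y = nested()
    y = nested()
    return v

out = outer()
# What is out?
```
2375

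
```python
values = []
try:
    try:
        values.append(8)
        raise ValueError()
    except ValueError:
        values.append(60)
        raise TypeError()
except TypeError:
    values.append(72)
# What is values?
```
[8, 60, 72]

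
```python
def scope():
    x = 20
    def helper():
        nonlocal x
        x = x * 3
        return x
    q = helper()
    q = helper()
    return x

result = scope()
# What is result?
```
180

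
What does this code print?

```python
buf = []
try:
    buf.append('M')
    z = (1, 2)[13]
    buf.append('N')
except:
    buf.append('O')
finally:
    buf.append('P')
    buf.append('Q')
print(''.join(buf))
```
MOPQ

Code before exception runs, then except, then all of finally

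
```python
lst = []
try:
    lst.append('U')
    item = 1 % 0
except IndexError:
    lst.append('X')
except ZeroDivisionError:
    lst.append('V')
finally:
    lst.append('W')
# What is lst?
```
['U', 'V', 'W']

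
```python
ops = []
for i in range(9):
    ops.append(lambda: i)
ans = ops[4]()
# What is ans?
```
8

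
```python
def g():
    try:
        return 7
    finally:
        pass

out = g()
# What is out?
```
7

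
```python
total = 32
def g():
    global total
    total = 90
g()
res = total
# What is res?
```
90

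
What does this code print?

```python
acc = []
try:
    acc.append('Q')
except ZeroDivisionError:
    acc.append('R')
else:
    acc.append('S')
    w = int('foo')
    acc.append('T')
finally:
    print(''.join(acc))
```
QS

Try succeeds, else appends 'S', ValueError in else is uncaught, finally prints before exception propagates ('T' never appended)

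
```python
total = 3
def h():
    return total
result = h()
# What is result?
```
3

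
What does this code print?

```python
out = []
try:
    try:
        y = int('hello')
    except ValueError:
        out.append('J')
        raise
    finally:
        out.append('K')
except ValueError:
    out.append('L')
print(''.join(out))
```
JKL

finally runs before re-raised exception propagates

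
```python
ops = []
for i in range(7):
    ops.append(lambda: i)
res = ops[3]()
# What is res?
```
6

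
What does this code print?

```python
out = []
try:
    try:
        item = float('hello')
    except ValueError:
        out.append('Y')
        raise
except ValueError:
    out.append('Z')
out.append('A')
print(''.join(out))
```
YZA

raise without argument re-raises current exception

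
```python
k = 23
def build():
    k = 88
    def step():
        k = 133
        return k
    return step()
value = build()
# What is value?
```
133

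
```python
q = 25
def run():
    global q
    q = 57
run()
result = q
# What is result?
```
57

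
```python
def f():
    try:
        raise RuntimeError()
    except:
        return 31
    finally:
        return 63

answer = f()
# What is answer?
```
63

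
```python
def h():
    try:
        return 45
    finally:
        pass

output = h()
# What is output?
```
45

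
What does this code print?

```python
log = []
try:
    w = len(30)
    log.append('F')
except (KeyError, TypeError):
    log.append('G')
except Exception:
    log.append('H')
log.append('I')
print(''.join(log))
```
GI

TypeError matches tuple containing it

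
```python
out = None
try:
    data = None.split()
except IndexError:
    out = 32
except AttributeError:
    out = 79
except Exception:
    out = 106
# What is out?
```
79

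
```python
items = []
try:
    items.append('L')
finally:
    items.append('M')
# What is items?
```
['L', 'M']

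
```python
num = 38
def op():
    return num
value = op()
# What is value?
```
38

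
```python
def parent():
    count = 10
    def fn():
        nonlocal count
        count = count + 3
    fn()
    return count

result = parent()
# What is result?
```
13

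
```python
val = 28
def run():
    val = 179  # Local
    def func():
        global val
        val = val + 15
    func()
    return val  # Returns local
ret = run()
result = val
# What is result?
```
43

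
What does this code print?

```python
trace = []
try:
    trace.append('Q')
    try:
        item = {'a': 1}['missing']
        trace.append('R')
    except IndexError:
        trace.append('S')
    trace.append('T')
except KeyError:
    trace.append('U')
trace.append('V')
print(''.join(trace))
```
QUV

Inner handler doesn't match, propagates to outer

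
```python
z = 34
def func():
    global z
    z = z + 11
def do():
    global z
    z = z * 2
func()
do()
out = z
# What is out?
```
90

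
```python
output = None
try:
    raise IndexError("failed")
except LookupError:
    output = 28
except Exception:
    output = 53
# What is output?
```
28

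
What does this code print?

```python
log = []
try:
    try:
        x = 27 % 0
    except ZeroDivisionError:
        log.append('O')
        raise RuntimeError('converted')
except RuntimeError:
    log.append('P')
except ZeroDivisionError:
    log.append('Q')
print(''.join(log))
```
OP

New RuntimeError raised, caught by outer RuntimeError handler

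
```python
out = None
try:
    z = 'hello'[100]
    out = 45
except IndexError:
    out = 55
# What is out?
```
55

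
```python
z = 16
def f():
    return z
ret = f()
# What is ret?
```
16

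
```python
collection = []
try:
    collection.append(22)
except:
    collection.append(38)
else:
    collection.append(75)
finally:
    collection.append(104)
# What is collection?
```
[22, 75, 104]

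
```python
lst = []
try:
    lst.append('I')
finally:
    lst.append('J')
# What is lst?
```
['I', 'J']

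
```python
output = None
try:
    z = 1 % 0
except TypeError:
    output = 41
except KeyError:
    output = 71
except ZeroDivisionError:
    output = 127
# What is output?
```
127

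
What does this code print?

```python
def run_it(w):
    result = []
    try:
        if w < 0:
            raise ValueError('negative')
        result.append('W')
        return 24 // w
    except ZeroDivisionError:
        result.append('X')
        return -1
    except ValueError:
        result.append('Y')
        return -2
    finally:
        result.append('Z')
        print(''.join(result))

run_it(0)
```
WXZ

w=0 causes ZeroDivisionError, caught, finally prints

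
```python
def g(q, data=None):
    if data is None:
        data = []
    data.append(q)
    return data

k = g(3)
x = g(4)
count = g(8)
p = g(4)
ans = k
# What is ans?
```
[3]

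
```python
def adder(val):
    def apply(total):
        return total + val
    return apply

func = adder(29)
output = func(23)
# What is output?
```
52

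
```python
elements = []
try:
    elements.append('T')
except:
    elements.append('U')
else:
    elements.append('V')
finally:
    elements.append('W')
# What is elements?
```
['T', 'V', 'W']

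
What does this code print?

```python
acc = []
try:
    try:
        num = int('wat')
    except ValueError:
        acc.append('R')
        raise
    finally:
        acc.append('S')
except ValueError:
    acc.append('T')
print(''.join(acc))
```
RST

finally runs before re-raised exception propagates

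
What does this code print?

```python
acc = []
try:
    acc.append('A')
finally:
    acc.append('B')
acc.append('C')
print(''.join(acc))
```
ABC

try/finally without except, no exception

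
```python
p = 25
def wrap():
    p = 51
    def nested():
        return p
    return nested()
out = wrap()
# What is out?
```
51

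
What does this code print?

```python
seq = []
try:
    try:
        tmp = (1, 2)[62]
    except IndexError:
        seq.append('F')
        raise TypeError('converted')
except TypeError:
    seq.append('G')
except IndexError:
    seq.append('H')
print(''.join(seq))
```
FG

New TypeError raised, caught by outer TypeError handler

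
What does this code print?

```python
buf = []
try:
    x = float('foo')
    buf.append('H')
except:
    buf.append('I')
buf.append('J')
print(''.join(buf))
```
IJ

Exception raised in try, caught by bare except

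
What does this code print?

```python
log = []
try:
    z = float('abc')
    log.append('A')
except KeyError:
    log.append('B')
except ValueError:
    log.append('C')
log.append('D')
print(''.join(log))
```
CD

ValueError is caught by its specific handler, not KeyError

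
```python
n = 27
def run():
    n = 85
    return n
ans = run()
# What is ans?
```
85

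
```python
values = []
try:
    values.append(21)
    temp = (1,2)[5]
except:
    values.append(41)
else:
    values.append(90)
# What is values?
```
[21, 41]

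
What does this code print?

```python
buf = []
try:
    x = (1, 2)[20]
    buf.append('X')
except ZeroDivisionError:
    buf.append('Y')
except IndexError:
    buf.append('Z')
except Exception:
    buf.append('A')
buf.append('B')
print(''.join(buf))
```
ZB

IndexError matches before generic Exception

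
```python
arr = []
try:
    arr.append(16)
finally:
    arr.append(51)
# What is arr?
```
[16, 51]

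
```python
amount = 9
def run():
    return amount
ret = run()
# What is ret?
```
9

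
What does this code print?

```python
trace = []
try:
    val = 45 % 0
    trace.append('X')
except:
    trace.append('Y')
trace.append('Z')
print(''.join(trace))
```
YZ

Exception raised in try, caught by bare except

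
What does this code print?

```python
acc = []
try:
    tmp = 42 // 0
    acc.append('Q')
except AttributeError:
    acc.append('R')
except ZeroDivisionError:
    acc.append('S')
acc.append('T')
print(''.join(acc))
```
ST

ZeroDivisionError is caught by its specific handler, not AttributeError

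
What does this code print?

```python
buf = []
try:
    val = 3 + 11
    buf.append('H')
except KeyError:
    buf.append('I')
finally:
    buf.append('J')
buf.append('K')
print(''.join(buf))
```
HJK

finally runs after normal execution too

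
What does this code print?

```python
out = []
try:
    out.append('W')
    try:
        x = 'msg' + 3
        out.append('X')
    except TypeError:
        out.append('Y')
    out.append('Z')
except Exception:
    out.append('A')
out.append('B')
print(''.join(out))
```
WYZB

Inner exception caught by inner handler, outer continues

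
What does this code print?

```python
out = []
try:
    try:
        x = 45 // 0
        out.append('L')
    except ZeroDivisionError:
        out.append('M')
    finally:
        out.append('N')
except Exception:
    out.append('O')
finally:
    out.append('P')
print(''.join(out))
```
MNP

Both finally blocks run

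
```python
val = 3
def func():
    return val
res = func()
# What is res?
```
3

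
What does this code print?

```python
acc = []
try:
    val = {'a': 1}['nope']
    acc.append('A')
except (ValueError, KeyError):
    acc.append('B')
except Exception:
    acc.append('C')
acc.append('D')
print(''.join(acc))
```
BD

KeyError matches tuple containing it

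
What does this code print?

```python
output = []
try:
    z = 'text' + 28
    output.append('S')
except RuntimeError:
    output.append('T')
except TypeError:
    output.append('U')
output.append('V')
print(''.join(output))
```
UV

TypeError is caught by its specific handler, not RuntimeError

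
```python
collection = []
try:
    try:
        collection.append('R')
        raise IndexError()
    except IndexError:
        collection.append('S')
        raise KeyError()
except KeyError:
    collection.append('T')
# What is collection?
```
['R', 'S', 'T']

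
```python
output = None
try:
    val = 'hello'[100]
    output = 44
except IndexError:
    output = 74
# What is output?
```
74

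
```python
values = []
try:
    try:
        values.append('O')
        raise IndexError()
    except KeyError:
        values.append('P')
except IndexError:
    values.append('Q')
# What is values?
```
['O', 'Q']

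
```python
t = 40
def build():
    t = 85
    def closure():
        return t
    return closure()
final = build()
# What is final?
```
85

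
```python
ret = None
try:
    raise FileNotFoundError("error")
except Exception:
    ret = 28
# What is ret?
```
28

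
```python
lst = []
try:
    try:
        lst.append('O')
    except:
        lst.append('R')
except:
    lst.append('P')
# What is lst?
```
['O']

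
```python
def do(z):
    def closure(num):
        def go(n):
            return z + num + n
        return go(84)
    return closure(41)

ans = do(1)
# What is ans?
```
126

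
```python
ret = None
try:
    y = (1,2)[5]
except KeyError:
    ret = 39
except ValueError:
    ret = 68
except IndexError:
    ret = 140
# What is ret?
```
140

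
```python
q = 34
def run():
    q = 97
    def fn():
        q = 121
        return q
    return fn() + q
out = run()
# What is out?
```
218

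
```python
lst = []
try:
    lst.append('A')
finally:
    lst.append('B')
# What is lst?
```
['A', 'B']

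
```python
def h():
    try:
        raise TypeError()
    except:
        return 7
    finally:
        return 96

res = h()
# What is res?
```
96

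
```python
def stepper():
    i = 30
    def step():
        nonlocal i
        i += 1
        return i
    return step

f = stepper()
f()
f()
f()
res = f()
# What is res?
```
34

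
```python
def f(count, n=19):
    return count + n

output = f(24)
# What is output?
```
43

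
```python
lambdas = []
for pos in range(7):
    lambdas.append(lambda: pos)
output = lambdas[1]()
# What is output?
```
6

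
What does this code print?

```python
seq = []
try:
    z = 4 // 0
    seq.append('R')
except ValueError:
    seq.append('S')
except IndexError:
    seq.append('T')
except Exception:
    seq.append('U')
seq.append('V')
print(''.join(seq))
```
UV

ZeroDivisionError not specifically caught, falls to Exception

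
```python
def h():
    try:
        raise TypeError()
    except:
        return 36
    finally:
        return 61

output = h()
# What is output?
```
61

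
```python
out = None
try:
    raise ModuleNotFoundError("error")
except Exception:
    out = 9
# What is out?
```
9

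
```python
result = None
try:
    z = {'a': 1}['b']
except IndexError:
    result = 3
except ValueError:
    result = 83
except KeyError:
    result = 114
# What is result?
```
114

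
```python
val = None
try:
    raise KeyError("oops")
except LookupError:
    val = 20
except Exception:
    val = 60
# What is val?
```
20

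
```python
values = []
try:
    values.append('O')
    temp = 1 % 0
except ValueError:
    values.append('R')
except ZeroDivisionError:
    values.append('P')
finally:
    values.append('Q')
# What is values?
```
['O', 'P', 'Q']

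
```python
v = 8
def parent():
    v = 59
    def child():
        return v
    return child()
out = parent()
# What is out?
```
59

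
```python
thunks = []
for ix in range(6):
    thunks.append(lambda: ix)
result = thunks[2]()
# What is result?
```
5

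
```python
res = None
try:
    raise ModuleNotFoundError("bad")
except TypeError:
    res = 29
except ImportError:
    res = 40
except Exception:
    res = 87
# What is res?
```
40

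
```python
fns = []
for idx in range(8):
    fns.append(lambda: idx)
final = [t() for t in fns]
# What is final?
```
[7, 7, 7, 7, 7, 7, 7, 7]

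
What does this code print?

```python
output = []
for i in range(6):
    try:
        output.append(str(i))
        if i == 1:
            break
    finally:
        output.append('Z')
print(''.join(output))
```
0Z1Z

finally runs even when breaking out of loop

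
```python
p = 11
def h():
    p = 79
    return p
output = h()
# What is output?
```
79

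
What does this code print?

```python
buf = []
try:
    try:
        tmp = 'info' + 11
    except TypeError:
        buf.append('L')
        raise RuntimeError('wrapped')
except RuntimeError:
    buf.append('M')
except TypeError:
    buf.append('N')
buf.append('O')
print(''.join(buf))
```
LMO

RuntimeError raised and caught, original TypeError not re-raised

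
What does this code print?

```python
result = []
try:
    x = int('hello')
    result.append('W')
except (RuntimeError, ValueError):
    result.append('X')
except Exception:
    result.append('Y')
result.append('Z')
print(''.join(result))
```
XZ

ValueError matches tuple containing it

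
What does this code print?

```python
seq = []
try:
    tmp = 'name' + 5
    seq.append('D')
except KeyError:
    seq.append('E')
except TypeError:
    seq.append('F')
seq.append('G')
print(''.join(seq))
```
FG

TypeError is caught by its specific handler, not KeyError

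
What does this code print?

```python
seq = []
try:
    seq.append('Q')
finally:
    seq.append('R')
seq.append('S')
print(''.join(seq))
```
QRS

try/finally without except, no exception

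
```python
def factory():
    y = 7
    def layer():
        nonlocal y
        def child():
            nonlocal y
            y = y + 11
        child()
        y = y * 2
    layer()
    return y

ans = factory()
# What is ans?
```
36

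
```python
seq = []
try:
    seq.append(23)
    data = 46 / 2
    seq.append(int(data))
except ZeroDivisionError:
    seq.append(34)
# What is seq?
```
[23, 23]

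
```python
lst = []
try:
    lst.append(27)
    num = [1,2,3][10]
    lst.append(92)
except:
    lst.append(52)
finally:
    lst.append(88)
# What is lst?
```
[27, 52, 88]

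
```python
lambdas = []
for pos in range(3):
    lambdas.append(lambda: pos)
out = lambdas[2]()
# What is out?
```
2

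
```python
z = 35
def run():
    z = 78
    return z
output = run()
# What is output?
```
78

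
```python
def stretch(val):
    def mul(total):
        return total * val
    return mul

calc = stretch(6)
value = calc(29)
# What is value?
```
174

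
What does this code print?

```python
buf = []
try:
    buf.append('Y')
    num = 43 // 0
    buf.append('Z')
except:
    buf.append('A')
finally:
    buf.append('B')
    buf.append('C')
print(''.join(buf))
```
YABC

Code before exception runs, then except, then all of finally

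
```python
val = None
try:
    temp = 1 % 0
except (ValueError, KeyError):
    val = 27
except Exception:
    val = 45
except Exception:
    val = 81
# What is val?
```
45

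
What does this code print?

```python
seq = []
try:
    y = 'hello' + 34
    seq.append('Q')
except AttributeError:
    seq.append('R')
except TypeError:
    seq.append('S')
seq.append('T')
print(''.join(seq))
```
ST

TypeError is caught by its specific handler, not AttributeError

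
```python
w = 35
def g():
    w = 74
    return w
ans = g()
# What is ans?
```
74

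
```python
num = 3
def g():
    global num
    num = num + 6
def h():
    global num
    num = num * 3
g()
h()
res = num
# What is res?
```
27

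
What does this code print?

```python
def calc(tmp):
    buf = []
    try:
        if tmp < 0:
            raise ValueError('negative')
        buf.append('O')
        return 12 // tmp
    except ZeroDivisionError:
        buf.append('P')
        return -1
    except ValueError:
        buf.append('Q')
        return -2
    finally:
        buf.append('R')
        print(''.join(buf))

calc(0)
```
OPR

tmp=0 causes ZeroDivisionError, caught, finally prints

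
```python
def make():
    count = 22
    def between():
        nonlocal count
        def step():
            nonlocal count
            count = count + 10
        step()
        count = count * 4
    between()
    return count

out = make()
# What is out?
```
128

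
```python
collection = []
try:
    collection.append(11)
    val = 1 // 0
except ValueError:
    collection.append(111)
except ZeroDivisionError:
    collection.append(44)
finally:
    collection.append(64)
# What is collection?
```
[11, 44, 64]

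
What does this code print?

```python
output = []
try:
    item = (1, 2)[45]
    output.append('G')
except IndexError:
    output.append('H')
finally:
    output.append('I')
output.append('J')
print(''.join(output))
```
HIJ

finally always runs, even after exception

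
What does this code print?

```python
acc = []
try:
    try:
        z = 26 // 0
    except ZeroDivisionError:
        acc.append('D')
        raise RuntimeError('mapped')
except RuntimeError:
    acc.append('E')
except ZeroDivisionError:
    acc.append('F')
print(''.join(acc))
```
DE

New RuntimeError raised, caught by outer RuntimeError handler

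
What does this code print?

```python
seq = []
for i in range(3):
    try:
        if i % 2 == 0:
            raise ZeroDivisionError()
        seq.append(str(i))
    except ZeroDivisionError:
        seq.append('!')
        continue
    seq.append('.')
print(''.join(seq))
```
!1.!

continue in except skips rest of loop body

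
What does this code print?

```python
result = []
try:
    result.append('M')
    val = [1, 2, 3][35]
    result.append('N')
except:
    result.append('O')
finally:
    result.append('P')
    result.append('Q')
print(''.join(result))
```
MOPQ

Code before exception runs, then except, then all of finally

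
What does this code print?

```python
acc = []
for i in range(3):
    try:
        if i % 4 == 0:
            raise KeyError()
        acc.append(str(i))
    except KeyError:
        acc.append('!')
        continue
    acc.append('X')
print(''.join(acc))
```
!1X2X

continue in except skips rest of loop body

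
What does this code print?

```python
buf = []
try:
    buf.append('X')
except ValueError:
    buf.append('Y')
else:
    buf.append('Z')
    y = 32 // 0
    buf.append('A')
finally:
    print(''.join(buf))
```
XZ

Try succeeds, else appends 'Z', ZeroDivisionError in else is uncaught, finally prints before exception propagates ('A' never appended)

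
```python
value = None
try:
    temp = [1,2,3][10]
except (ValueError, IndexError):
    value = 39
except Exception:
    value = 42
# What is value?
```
39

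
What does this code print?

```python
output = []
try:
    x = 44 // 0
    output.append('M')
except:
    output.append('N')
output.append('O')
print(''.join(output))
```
NO

Exception raised in try, caught by bare except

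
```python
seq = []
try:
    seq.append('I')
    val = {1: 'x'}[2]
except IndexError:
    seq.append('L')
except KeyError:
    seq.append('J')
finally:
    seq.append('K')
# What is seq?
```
['I', 'J', 'K']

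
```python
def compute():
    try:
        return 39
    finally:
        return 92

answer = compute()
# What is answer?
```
92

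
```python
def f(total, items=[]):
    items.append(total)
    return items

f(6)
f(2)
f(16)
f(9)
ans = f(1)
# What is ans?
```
[6, 2, 16, 9, 1]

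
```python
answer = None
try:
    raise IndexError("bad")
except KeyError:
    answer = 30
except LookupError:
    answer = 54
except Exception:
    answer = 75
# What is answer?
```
54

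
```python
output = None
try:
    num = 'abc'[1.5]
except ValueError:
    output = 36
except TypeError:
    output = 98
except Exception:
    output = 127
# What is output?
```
98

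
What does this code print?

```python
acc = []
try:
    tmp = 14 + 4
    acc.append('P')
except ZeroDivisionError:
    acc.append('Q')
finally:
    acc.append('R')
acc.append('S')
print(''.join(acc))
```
PRS

finally runs after normal execution too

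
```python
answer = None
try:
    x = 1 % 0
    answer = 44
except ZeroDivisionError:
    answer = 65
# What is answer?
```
65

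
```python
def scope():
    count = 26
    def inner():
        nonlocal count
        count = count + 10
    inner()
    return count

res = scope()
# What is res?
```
36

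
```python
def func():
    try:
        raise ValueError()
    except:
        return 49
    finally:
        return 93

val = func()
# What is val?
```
93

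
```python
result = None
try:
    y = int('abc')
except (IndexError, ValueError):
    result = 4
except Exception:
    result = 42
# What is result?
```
4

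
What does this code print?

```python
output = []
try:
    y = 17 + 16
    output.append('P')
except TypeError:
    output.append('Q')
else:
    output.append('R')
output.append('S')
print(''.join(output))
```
PRS

else block runs when no exception occurs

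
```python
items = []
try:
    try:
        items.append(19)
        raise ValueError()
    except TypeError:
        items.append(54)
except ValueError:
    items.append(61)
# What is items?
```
[19, 61]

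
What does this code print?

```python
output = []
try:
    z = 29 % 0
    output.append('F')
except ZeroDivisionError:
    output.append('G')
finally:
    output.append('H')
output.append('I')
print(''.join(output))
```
GHI

finally always runs, even after exception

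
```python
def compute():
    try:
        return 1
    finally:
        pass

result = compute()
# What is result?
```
1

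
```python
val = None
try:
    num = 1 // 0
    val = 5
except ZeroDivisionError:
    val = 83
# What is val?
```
83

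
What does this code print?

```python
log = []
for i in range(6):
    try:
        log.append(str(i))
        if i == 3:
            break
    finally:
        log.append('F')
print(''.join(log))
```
0F1F2F3F

finally runs even when breaking out of loop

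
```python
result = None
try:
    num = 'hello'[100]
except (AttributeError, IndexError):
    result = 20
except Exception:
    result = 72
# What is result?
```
20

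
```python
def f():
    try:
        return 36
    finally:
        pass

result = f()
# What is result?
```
36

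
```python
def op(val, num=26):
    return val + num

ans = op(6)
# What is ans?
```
32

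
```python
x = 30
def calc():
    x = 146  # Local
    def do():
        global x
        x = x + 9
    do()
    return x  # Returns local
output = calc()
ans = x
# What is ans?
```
39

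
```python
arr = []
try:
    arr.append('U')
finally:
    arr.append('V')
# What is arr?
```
['U', 'V']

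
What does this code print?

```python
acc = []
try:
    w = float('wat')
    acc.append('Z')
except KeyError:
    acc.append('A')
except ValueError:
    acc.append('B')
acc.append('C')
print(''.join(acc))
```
BC

ValueError is caught by its specific handler, not KeyError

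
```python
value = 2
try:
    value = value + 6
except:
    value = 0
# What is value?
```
8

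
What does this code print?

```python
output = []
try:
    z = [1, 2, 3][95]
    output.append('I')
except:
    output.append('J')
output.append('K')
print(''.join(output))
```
JK

Exception raised in try, caught by bare except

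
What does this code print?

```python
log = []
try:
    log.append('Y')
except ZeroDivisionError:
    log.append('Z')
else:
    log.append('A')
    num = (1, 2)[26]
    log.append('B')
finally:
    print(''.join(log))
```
YA

Try succeeds, else appends 'A', IndexError in else is uncaught, finally prints before exception propagates ('B' never appended)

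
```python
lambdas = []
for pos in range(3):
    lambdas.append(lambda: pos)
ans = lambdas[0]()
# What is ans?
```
2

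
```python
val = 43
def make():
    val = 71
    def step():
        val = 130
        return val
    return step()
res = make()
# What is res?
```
130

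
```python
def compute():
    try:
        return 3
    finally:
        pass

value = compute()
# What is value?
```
3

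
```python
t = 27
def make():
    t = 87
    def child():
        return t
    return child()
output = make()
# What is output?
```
87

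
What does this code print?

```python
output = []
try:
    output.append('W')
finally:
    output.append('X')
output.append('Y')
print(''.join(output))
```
WXY

try/finally without except, no exception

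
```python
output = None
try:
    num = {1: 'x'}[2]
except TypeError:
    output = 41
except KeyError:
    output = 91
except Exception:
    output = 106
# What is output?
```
91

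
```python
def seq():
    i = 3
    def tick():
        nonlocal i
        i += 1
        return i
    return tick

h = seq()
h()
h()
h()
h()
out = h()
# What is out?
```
8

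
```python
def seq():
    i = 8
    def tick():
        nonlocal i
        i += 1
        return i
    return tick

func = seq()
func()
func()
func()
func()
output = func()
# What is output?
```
13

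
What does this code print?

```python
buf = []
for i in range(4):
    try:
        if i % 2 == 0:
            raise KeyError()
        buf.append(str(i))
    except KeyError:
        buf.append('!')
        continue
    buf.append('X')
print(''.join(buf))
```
!1X!3X

continue in except skips rest of loop body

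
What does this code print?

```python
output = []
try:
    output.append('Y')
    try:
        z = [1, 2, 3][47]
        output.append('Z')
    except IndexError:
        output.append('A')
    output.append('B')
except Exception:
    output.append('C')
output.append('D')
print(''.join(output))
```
YABD

Inner exception caught by inner handler, outer continues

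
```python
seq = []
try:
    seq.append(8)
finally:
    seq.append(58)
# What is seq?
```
[8, 58]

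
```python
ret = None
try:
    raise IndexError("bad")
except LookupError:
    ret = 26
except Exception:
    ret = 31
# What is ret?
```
26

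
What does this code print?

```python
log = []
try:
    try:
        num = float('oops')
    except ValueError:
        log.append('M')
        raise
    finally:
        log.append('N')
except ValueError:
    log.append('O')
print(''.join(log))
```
MNO

finally runs before re-raised exception propagates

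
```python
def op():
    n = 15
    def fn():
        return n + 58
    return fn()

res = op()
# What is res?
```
73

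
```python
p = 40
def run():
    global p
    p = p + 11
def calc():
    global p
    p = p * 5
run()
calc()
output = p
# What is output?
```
255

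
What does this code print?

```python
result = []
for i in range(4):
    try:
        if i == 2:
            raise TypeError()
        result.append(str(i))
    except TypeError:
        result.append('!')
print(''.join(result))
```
01!3

Exception on i=2 caught, loop continues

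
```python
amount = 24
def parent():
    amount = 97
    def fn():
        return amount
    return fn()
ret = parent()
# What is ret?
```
97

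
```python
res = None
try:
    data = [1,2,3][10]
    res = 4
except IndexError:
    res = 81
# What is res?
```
81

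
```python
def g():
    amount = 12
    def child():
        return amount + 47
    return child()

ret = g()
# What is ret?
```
59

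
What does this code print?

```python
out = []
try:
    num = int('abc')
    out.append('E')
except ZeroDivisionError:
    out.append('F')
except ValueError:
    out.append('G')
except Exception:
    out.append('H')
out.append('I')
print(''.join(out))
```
GI

ValueError matches before generic Exception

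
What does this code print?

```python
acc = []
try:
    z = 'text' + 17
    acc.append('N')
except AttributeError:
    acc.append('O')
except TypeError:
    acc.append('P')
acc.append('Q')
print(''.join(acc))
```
PQ

TypeError is caught by its specific handler, not AttributeError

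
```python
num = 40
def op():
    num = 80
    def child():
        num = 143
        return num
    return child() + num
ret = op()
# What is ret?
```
223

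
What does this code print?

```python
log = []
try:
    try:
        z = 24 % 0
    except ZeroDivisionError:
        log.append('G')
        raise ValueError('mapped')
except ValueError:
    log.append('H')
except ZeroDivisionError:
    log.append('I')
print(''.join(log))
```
GH

New ValueError raised, caught by outer ValueError handler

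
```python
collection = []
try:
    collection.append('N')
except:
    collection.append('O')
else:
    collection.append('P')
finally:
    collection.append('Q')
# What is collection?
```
['N', 'P', 'Q']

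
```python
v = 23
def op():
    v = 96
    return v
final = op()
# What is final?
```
96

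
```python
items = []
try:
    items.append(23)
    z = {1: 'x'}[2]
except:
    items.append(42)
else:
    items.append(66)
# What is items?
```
[23, 42]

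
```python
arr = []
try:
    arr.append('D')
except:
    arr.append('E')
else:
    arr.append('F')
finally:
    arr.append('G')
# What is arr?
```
['D', 'F', 'G']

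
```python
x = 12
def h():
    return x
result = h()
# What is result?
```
12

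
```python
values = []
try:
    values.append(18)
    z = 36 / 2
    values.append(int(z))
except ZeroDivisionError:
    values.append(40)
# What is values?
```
[18, 18]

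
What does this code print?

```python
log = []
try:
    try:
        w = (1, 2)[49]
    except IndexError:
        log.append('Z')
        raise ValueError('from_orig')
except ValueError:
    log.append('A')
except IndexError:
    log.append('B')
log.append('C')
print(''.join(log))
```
ZAC

ValueError raised and caught, original IndexError not re-raised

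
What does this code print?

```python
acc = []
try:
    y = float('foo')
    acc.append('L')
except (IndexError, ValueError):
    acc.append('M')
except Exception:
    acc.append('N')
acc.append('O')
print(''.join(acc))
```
MO

ValueError matches tuple containing it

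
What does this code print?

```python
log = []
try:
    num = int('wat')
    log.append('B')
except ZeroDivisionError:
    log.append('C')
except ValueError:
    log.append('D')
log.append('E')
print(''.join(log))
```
DE

ValueError is caught by its specific handler, not ZeroDivisionError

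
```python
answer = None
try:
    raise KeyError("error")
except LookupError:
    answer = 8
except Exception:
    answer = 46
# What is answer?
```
8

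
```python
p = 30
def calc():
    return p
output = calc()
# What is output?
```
30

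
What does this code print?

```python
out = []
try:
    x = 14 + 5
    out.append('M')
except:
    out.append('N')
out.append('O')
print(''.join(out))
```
MO

No exception, try block completes normally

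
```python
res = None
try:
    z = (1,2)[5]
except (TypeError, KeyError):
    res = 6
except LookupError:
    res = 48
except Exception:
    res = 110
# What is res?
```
48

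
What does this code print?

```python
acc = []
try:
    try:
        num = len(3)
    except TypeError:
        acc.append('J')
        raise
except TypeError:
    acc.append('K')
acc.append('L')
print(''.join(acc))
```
JKL

raise without argument re-raises current exception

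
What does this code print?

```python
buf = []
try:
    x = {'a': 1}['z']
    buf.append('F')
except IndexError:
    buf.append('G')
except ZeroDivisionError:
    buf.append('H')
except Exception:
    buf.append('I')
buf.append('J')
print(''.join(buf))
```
IJ

KeyError not specifically caught, falls to Exception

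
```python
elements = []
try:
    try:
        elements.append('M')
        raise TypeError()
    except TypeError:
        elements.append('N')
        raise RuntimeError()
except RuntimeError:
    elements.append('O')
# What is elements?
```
['M', 'N', 'O']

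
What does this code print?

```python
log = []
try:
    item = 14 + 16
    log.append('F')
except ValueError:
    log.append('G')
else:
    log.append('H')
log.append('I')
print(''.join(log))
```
FHI

else block runs when no exception occurs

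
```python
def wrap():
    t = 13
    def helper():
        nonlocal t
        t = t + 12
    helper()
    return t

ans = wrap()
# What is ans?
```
25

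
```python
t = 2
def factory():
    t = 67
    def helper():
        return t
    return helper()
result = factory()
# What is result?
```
67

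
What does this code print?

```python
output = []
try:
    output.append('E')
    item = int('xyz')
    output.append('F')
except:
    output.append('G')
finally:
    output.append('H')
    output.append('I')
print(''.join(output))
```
EGHI

Code before exception runs, then except, then all of finally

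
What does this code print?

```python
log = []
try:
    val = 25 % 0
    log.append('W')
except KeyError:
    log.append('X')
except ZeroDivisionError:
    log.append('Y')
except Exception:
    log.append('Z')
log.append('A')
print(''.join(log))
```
YA

ZeroDivisionError matches before generic Exception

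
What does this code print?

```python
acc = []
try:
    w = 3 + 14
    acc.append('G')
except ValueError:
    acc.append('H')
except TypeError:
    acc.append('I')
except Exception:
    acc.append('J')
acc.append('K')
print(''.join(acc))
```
GK

No exception, try block completes normally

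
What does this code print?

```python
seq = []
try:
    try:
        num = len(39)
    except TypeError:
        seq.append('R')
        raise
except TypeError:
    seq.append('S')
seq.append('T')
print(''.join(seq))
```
RST

raise without argument re-raises current exception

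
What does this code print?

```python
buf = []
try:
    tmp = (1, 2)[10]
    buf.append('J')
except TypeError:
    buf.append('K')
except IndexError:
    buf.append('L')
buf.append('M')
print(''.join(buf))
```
LM

IndexError is caught by its specific handler, not TypeError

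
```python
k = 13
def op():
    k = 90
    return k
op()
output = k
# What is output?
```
13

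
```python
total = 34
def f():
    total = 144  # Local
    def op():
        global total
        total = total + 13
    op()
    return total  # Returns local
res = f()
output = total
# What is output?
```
47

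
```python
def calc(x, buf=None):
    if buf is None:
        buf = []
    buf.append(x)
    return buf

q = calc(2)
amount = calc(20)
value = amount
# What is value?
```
[20]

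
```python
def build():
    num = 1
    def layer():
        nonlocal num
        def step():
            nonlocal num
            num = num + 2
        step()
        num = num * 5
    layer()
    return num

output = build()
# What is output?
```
15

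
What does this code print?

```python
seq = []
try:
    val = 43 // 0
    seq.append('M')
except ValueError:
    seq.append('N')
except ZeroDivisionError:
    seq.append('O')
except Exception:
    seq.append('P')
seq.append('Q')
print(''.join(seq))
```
OQ

ZeroDivisionError matches before generic Exception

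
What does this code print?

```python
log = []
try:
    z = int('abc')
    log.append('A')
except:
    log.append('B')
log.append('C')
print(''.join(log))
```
BC

Exception raised in try, caught by bare except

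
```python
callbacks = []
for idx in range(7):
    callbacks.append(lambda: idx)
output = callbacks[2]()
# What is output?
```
6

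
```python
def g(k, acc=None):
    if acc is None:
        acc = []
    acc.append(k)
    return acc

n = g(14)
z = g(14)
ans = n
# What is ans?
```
[14]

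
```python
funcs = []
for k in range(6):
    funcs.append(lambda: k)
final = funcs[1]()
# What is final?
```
5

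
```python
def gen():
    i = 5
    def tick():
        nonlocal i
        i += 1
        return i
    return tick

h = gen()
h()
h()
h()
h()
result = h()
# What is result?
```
10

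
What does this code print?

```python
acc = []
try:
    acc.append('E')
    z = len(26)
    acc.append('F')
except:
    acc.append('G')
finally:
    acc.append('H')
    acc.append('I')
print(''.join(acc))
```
EGHI

Code before exception runs, then except, then all of finally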